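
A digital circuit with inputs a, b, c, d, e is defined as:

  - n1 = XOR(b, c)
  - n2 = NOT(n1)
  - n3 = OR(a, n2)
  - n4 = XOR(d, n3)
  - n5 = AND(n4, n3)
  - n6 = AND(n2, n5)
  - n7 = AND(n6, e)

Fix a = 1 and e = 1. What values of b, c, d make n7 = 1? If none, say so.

Check with a = 1 and e = 1 and b=0, c=0, d=0:
n1 = XOR(b, c) = XOR(0, 0) = 0
n2 = NOT(n1) = NOT 0 = 1
n3 = OR(a, n2) = OR(1, 1) = 1
n4 = XOR(d, n3) = XOR(0, 1) = 1
n5 = AND(n4, n3) = AND(1, 1) = 1
n6 = AND(n2, n5) = AND(1, 1) = 1
n7 = AND(n6, e) = AND(1, 1) = 1
So n7 = 1.

b=0, c=0, d=0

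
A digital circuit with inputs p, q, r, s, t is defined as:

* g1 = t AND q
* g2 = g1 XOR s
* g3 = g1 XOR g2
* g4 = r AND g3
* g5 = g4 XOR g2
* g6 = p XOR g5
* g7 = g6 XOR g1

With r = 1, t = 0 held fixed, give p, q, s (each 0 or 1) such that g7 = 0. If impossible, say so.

p=0 q=1 s=1

g7 = g6 XOR g1 must be 0, so g6 and g1 are equal.
Check with r = 1, t = 0 and p=0, q=1, s=1:
g1 = t AND q = 0 AND 1 = 0
g2 = g1 XOR s = 0 XOR 1 = 1
g3 = g1 XOR g2 = 0 XOR 1 = 1
g4 = r AND g3 = 1 AND 1 = 1
g5 = g4 XOR g2 = 1 XOR 1 = 0
g6 = p XOR g5 = 0 XOR 0 = 0
g7 = g6 XOR g1 = 0 XOR 0 = 0
So g7 = 0.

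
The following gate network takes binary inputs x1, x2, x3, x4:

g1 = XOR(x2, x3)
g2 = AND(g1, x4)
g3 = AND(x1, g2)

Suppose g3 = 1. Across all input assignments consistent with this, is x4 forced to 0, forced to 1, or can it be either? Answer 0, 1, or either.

g3 = AND(x1, g2) must be 1, so both x1 = 1 and g2 = 1.
Every assignment with g3 = 1 has x4 = 1; there are 2 such assignment(s).
  x1=1, x2=0, x3=1, x4=1
  x1=1, x2=1, x3=0, x4=1

1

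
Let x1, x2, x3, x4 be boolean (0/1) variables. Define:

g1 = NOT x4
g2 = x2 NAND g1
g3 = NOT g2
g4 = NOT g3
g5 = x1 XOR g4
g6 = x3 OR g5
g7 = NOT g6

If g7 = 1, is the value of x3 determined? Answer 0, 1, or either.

g7 = NOT g6 must be 1, so g6 = 0.
g6 = x3 OR g5 must be 0, so both x3 = 0 and g5 = 0.
Every assignment with g7 = 1 has x3 = 0; there are 4 such assignment(s).
  x1=0, x2=1, x3=0, x4=0
  x1=1, x2=0, x3=0, x4=0
  x1=1, x2=0, x3=0, x4=1
  x1=1, x2=1, x3=0, x4=1

0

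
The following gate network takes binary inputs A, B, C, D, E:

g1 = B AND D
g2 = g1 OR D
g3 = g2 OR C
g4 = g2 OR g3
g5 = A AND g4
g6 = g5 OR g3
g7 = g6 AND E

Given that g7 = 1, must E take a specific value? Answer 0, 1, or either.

g7 = g6 AND E must be 1, so both g6 = 1 and E = 1.
g6 = g5 OR g3 must be 1, so at least one of g5, g3 is 1.
Every assignment with g7 = 1 has E = 1; there are 12 such assignment(s).

1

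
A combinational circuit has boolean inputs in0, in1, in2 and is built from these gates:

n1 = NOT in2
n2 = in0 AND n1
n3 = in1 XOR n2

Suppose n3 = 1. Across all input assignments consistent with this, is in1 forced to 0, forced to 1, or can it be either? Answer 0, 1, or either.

either

Both values of in1 occur among assignments with n3 = 1:
  in1=0: in0=1, in1=0, in2=0
  in1=1: in0=0, in1=1, in2=0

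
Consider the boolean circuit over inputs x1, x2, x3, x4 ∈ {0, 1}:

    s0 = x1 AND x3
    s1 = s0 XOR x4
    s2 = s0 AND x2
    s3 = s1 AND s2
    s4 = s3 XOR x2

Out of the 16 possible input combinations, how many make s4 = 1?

7

s4 = s3 XOR x2 must be 1, so s3 and x2 differ.
Enumerating the 16 input combinations, 7 give s4 = 1 and 9 give s4 = 0.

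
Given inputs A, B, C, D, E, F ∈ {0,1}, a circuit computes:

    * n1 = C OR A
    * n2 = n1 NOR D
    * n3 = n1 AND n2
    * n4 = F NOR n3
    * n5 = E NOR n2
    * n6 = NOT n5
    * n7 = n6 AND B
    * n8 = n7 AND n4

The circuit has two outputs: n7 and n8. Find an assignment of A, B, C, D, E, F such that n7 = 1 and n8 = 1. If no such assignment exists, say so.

Check with A=0 B=1 C=0 D=0 E=1 F=0:
n1 = C OR A = 0 OR 0 = 0
n2 = n1 NOR D = 0 NOR 0 = 1
n3 = n1 AND n2 = 0 AND 1 = 0
n4 = F NOR n3 = 0 NOR 0 = 1
n5 = E NOR n2 = 1 NOR 1 = 0
n6 = NOT n5 = NOT 0 = 1
n7 = n6 AND B = 1 AND 1 = 1
n8 = n7 AND n4 = 1 AND 1 = 1
So n7 = 1 and n8 = 1.

A=0 B=1 C=0 D=0 E=1 F=0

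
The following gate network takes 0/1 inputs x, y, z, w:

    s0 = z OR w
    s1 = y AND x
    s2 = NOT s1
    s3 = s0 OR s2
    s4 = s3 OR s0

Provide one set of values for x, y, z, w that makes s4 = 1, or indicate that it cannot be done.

Check with x=0 y=0 z=1 w=0:
s0 = z OR w = 1 OR 0 = 1
s1 = y AND x = 0 AND 0 = 0
s2 = NOT s1 = NOT 0 = 1
s3 = s0 OR s2 = 1 OR 1 = 1
s4 = s3 OR s0 = 1 OR 1 = 1
So s4 = 1 as required.

x=0 y=0 z=1 w=0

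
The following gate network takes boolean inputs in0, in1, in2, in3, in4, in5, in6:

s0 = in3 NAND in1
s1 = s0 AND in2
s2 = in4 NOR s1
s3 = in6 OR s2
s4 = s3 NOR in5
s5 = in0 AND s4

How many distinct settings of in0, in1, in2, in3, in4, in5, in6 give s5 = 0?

s5 = in0 AND s4 must be 0, so at least one of in0, s4 is 0.
Enumerating the 128 input combinations, 117 give s5 = 0 and 11 give s5 = 1.

117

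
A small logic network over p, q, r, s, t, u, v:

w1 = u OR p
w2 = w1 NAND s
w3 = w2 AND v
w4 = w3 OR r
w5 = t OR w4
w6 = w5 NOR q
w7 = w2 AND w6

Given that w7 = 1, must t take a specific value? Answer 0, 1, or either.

w7 = w2 AND w6 must be 1, so both w2 = 1 and w6 = 1.
Every assignment with w7 = 1 has t = 0; there are 5 such assignment(s).

0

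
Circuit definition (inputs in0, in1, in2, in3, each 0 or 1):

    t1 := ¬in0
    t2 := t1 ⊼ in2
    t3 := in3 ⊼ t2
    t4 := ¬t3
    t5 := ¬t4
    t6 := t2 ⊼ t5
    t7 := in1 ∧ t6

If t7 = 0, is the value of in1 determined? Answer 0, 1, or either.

Both values of in1 occur among assignments with t7 = 0:
  in1=0: in0=0, in1=0, in2=0, in3=0
  in1=1: in0=0, in1=1, in2=0, in3=0

either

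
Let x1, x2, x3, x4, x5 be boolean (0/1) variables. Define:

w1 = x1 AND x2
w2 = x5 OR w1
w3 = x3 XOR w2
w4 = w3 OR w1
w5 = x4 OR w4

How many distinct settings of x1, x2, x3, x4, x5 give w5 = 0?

w5 = x4 OR w4 must be 0, so both x4 = 0 and w4 = 0.
w4 = w3 OR w1 must be 0, so both w3 = 0 and w1 = 0.
w3 = x3 XOR w2 must be 0, so x3 and w2 are equal.
Satisfying assignments:
  x1=0, x2=0, x3=0, x4=0, x5=0
  x1=0, x2=0, x3=1, x4=0, x5=1
  x1=0, x2=1, x3=0, x4=0, x5=0
  x1=0, x2=1, x3=1, x4=0, x5=1
  x1=1, x2=0, x3=0, x4=0, x5=0
  x1=1, x2=0, x3=1, x4=0, x5=1

6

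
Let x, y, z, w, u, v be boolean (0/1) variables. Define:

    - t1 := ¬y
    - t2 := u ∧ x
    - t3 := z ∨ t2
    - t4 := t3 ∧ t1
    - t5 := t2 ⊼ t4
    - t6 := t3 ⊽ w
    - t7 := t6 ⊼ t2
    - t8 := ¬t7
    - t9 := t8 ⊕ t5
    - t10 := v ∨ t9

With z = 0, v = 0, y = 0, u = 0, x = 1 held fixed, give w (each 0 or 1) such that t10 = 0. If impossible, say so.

no solution exists

With z = 0, v = 0, y = 0, u = 0, x = 1 fixed, none of the 2 settings of w give t10 = 0.
For example, with w=1:
t1 = ¬y = ¬0 = 1
t2 = u ∧ x = 0 ∧ 1 = 0
t3 = z ∨ t2 = 0 ∨ 0 = 0
t4 = t3 ∧ t1 = 0 ∧ 1 = 0
t5 = t2 ⊼ t4 = 0 ⊼ 0 = 1
t6 = t3 ⊽ w = 0 ⊽ 1 = 0
t7 = t6 ⊼ t2 = 0 ⊼ 0 = 1
t8 = ¬t7 = ¬1 = 0
t9 = t8 ⊕ t5 = 0 ⊕ 1 = 1
t10 = v ∨ t9 = 0 ∨ 1 = 1
giving t10 = 1 ≠ 0.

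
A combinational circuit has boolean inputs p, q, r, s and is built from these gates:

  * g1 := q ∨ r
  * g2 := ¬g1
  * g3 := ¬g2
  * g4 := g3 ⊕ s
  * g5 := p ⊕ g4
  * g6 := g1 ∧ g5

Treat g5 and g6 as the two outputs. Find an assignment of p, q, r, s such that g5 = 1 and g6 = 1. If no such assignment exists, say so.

Check with p=1 q=1 r=1 s=1:
g1 = q ∨ r = 1 ∨ 1 = 1
g2 = ¬g1 = ¬1 = 0
g3 = ¬g2 = ¬0 = 1
g4 = g3 ⊕ s = 1 ⊕ 1 = 0
g5 = p ⊕ g4 = 1 ⊕ 0 = 1
g6 = g1 ∧ g5 = 1 ∧ 1 = 1
So g5 = 1 and g6 = 1.

p=1 q=1 r=1 s=1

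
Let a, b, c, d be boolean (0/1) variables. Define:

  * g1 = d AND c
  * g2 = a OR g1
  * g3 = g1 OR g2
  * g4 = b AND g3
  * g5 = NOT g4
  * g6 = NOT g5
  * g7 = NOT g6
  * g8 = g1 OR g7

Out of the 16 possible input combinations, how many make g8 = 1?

g8 = g1 OR g7 must be 1, so at least one of g1, g7 is 1.
Enumerating the 16 input combinations, 13 give g8 = 1 and 3 give g8 = 0.

13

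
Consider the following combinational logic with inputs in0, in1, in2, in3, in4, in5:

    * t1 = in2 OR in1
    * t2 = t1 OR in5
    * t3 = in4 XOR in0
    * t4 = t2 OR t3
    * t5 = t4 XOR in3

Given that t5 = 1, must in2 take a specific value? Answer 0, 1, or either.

Both values of in2 occur among assignments with t5 = 1:
  in2=0: in0=0, in1=0, in2=0, in3=0, in4=0, in5=1
  in2=1: in0=0, in1=0, in2=1, in3=0, in4=0, in5=0

either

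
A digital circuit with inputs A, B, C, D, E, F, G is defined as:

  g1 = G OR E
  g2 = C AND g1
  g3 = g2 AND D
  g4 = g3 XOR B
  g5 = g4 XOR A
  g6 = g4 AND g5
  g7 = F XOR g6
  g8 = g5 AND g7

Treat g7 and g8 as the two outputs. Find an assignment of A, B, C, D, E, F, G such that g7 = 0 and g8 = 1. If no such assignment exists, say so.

Across all 128 input combinations, none give both g7 = 0 and g8 = 1.

no solution exists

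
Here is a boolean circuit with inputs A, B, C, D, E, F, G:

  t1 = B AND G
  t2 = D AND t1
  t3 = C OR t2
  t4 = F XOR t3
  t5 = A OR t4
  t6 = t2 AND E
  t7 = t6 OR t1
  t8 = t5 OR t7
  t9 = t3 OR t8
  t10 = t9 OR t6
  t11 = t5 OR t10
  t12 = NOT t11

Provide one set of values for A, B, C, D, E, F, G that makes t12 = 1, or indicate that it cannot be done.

A=0, B=0, C=0, D=1, E=1, F=0, G=1

t12 = NOT t11 must be 1, so t11 = 0.
t11 = t5 OR t10 must be 0, so both t5 = 0 and t10 = 0.
Check with A=0, B=0, C=0, D=1, E=1, F=0, G=1:
t1 = B AND G = 0 AND 1 = 0
t2 = D AND t1 = 1 AND 0 = 0
t3 = C OR t2 = 0 OR 0 = 0
t4 = F XOR t3 = 0 XOR 0 = 0
t5 = A OR t4 = 0 OR 0 = 0
t6 = t2 AND E = 0 AND 1 = 0
t7 = t6 OR t1 = 0 OR 0 = 0
t8 = t5 OR t7 = 0 OR 0 = 0
t9 = t3 OR t8 = 0 OR 0 = 0
t10 = t9 OR t6 = 0 OR 0 = 0
t11 = t5 OR t10 = 0 OR 0 = 0
t12 = NOT t11 = NOT 0 = 1
So t12 = 1 as required.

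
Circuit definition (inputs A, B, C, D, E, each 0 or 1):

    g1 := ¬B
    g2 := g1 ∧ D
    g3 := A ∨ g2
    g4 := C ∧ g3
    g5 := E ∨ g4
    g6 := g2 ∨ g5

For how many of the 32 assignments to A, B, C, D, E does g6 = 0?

g6 = g2 ∨ g5 must be 0, so both g2 = 0 and g5 = 0.
Enumerating the 32 input combinations, 9 give g6 = 0 and 23 give g6 = 1.

9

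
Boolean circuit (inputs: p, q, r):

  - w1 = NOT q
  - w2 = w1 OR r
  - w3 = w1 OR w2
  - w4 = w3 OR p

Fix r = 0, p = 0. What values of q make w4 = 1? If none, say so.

w4 = w3 OR p must be 1, so at least one of w3, p is 1.
Check with r = 0, p = 0 and q=0:
w1 = NOT q = NOT 0 = 1
w2 = w1 OR r = 1 OR 0 = 1
w3 = w1 OR w2 = 1 OR 1 = 1
w4 = w3 OR p = 1 OR 0 = 1
So w4 = 1.

q=0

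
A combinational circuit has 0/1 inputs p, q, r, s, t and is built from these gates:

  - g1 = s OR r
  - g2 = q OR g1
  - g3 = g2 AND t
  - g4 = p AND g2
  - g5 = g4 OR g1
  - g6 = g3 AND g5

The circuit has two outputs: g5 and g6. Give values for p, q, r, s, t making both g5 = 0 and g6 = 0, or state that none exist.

p=0, q=1, r=0, s=0, t=0

Check with p=0, q=1, r=0, s=0, t=0:
g1 = s OR r = 0 OR 0 = 0
g2 = q OR g1 = 1 OR 0 = 1
g3 = g2 AND t = 1 AND 0 = 0
g4 = p AND g2 = 0 AND 1 = 0
g5 = g4 OR g1 = 0 OR 0 = 0
g6 = g3 AND g5 = 0 AND 0 = 0
So g5 = 0 and g6 = 0.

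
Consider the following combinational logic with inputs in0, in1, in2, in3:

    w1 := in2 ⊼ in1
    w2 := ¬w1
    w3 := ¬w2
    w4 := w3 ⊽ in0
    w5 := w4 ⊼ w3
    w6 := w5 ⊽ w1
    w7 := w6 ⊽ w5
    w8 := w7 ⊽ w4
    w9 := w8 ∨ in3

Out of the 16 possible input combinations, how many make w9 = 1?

w9 = w8 ∨ in3 must be 1, so at least one of w8, in3 is 1.
Enumerating the 16 input combinations, 15 give w9 = 1 and 1 give w9 = 0.

15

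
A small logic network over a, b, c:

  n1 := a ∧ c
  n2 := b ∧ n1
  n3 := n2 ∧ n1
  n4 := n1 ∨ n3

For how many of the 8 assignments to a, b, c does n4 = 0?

6

n4 = n1 ∨ n3 must be 0, so both n1 = 0 and n3 = 0.
n1 = a ∧ c must be 0, so at least one of a, c is 0.
n3 = n2 ∧ n1 must be 0, so at least one of n2, n1 is 0.
Satisfying assignments:
  a=0, b=0, c=0
  a=0, b=0, c=1
  a=0, b=1, c=0
  a=0, b=1, c=1
  a=1, b=0, c=0
  a=1, b=1, c=0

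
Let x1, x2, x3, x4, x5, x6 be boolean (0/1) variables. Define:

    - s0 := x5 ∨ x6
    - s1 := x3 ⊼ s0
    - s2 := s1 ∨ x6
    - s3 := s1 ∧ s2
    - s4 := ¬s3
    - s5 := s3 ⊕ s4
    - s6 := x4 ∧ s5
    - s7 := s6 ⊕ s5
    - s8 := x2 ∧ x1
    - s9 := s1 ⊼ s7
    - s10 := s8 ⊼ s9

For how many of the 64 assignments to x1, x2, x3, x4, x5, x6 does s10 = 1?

53

s10 = s8 ⊼ s9 must be 1, so at least one of s8, s9 is 0.
Enumerating the 64 input combinations, 53 give s10 = 1 and 11 give s10 = 0.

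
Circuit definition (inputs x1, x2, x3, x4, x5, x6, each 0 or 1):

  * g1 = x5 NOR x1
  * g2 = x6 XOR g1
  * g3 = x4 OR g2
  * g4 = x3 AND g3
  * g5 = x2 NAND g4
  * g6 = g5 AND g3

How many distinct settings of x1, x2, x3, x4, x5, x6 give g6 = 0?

28

g6 = g5 AND g3 must be 0, so at least one of g5, g3 is 0.
Enumerating the 64 input combinations, 28 give g6 = 0 and 36 give g6 = 1.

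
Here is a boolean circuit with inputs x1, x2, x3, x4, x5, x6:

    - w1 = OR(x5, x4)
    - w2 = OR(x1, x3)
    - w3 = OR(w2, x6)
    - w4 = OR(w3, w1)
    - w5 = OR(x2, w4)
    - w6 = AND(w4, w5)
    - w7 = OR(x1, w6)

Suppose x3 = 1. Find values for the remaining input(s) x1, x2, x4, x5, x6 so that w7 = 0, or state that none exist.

no solution exists

With x3 = 1 fixed, none of the 32 settings of x1, x2, x4, x5, x6 give w7 = 0.
For example, with x1=1, x2=0, x4=1, x5=1, x6=1:
w1 = OR(x5, x4) = OR(1, 1) = 1
w2 = OR(x1, x3) = OR(1, 1) = 1
w3 = OR(w2, x6) = OR(1, 1) = 1
w4 = OR(w3, w1) = OR(1, 1) = 1
w5 = OR(x2, w4) = OR(0, 1) = 1
w6 = AND(w4, w5) = AND(1, 1) = 1
w7 = OR(x1, w6) = OR(1, 1) = 1
giving w7 = 1 ≠ 0.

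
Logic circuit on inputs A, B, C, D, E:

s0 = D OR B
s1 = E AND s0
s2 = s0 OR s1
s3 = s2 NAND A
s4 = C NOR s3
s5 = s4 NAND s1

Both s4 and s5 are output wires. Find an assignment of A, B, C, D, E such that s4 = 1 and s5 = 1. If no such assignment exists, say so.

A=1, B=1, C=0, D=1, E=0

Check with A=1, B=1, C=0, D=1, E=0:
s0 = D OR B = 1 OR 1 = 1
s1 = E AND s0 = 0 AND 1 = 0
s2 = s0 OR s1 = 1 OR 0 = 1
s3 = s2 NAND A = 1 NAND 1 = 0
s4 = C NOR s3 = 0 NOR 0 = 1
s5 = s4 NAND s1 = 1 NAND 0 = 1
So s4 = 1 and s5 = 1.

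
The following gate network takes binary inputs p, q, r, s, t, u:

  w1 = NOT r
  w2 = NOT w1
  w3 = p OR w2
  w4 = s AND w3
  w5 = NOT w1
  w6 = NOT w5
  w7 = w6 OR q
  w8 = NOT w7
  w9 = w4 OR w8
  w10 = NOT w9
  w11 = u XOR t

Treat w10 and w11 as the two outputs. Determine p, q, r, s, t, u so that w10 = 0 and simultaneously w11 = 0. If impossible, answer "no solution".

p=0, q=0, r=1, s=1, t=0, u=0

Check with p=0, q=0, r=1, s=1, t=0, u=0:
w1 = NOT r = NOT 1 = 0
w2 = NOT w1 = NOT 0 = 1
w3 = p OR w2 = 0 OR 1 = 1
w4 = s AND w3 = 1 AND 1 = 1
w5 = NOT w1 = NOT 0 = 1
w6 = NOT w5 = NOT 1 = 0
w7 = w6 OR q = 0 OR 0 = 0
w8 = NOT w7 = NOT 0 = 1
w9 = w4 OR w8 = 1 OR 1 = 1
w10 = NOT w9 = NOT 1 = 0
w11 = u XOR t = 0 XOR 0 = 0
So w10 = 0 and w11 = 0.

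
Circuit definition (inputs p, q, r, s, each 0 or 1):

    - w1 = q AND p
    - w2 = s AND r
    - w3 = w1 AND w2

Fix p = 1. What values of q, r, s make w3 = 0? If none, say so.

Check with p = 1 and q=1, r=1, s=0:
w1 = q AND p = 1 AND 1 = 1
w2 = s AND r = 0 AND 1 = 0
w3 = w1 AND w2 = 1 AND 0 = 0
So w3 = 0.

q=1, r=1, s=0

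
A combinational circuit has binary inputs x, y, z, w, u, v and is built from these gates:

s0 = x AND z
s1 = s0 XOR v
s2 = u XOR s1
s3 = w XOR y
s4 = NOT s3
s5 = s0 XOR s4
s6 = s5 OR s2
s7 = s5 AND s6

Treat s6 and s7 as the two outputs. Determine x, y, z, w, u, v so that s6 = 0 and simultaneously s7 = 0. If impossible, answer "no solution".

Check with x=0, y=1, z=1, w=0, u=1, v=1:
s0 = x AND z = 0 AND 1 = 0
s1 = s0 XOR v = 0 XOR 1 = 1
s2 = u XOR s1 = 1 XOR 1 = 0
s3 = w XOR y = 0 XOR 1 = 1
s4 = NOT s3 = NOT 1 = 0
s5 = s0 XOR s4 = 0 XOR 0 = 0
s6 = s5 OR s2 = 0 OR 0 = 0
s7 = s5 AND s6 = 0 AND 0 = 0
So s6 = 0 and s7 = 0.

x=0, y=1, z=1, w=0, u=1, v=1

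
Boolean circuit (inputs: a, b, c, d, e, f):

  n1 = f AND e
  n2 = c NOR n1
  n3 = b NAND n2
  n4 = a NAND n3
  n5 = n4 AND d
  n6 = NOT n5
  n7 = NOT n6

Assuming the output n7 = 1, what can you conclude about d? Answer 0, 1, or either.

n7 = NOT n6 must be 1, so n6 = 0.
n6 = NOT n5 must be 0, so n5 = 1.
Every assignment with n7 = 1 has d = 1; there are 19 such assignment(s).

1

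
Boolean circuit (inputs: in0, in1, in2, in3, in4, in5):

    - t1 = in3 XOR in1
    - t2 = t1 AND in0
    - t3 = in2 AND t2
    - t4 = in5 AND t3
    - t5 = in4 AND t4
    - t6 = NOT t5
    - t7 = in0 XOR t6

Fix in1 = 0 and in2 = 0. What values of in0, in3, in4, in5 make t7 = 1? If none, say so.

t7 = in0 XOR t6 must be 1, so in0 and t6 differ.
Check with in1 = 0 and in2 = 0 and in0=0, in3=1, in4=1, in5=1:
t1 = in3 XOR in1 = 1 XOR 0 = 1
t2 = t1 AND in0 = 1 AND 0 = 0
t3 = in2 AND t2 = 0 AND 0 = 0
t4 = in5 AND t3 = 1 AND 0 = 0
t5 = in4 AND t4 = 1 AND 0 = 0
t6 = NOT t5 = NOT 0 = 1
t7 = in0 XOR t6 = 0 XOR 1 = 1
So t7 = 1.

in0=0, in3=1, in4=1, in5=1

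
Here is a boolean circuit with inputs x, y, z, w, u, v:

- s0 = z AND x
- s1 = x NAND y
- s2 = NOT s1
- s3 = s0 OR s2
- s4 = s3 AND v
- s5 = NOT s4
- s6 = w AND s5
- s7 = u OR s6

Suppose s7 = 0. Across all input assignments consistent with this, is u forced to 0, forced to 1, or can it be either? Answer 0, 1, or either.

0

s7 = u OR s6 must be 0, so both u = 0 and s6 = 0.
s6 = w AND s5 must be 0, so at least one of w, s5 is 0.
Every assignment with s7 = 0 has u = 0; there are 19 such assignment(s).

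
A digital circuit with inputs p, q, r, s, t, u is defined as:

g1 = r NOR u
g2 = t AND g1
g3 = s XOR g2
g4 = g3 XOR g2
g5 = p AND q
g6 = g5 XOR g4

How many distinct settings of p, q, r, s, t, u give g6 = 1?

g6 = g5 XOR g4 must be 1, so g5 and g4 differ.
Enumerating the 64 input combinations, 32 give g6 = 1 and 32 give g6 = 0.

32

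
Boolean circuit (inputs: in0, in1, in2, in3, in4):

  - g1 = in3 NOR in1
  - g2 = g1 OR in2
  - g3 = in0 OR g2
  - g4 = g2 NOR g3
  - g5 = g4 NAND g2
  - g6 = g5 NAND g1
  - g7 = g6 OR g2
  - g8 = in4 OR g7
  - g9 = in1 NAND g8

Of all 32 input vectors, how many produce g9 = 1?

16

g9 = in1 NAND g8 must be 1, so at least one of in1, g8 is 0.
Enumerating the 32 input combinations, 16 give g9 = 1 and 16 give g9 = 0.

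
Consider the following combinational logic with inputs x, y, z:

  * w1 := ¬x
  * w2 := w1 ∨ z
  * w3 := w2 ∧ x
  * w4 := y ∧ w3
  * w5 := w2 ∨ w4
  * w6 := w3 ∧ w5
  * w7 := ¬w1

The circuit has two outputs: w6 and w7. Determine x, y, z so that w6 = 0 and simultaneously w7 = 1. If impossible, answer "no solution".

x=1, y=1, z=0

Check with x=1, y=1, z=0:
w1 = ¬x = ¬1 = 0
w2 = w1 ∨ z = 0 ∨ 0 = 0
w3 = w2 ∧ x = 0 ∧ 1 = 0
w4 = y ∧ w3 = 1 ∧ 0 = 0
w5 = w2 ∨ w4 = 0 ∨ 0 = 0
w6 = w3 ∧ w5 = 0 ∧ 0 = 0
w7 = ¬w1 = ¬0 = 1
So w6 = 0 and w7 = 1.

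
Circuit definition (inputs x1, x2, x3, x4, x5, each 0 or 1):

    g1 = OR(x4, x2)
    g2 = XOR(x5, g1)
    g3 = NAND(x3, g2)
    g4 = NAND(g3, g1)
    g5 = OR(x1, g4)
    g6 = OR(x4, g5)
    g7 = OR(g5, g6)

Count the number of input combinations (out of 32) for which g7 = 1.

g7 = OR(g5, g6) must be 1, so at least one of g5, g6 is 1.
Enumerating the 32 input combinations, 29 give g7 = 1 and 3 give g7 = 0.

29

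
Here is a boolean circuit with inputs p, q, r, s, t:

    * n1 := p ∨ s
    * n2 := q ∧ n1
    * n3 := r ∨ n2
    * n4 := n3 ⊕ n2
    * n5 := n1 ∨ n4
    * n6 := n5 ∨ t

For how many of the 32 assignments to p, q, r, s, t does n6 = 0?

n6 = n5 ∨ t must be 0, so both n5 = 0 and t = 0.
n5 = n1 ∨ n4 must be 0, so both n1 = 0 and n4 = 0.
n1 = p ∨ s must be 0, so both p = 0 and s = 0.
Satisfying assignments:
  p=0, q=0, r=0, s=0, t=0
  p=0, q=1, r=0, s=0, t=0

2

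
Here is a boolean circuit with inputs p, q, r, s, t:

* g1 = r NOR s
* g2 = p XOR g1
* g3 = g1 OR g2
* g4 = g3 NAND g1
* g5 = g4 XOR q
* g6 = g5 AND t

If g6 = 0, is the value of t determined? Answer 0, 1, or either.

either

Both values of t occur among assignments with g6 = 0:
  t=0: p=0, q=0, r=0, s=0, t=0
  t=1: p=0, q=0, r=0, s=0, t=1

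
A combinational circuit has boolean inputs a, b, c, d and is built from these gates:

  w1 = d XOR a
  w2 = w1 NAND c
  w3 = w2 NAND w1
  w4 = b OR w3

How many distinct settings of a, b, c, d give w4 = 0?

w4 = b OR w3 must be 0, so both b = 0 and w3 = 0.
w3 = w2 NAND w1 must be 0, so both w2 = 1 and w1 = 1.
w2 = w1 NAND c must be 1, so at least one of w1, c is 0.
Satisfying assignments:
  a=0, b=0, c=0, d=1
  a=1, b=0, c=0, d=0

2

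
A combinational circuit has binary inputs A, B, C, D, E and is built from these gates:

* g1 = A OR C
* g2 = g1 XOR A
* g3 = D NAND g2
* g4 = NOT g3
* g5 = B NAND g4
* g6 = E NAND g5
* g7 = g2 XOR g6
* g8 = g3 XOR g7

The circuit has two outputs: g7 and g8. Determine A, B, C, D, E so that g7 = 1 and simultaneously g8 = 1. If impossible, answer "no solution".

Check with A=0, B=0, C=1, D=1, E=1:
g1 = A OR C = 0 OR 1 = 1
g2 = g1 XOR A = 1 XOR 0 = 1
g3 = D NAND g2 = 1 NAND 1 = 0
g4 = NOT g3 = NOT 0 = 1
g5 = B NAND g4 = 0 NAND 1 = 1
g6 = E NAND g5 = 1 NAND 1 = 0
g7 = g2 XOR g6 = 1 XOR 0 = 1
g8 = g3 XOR g7 = 0 XOR 1 = 1
So g7 = 1 and g8 = 1.

A=0, B=0, C=1, D=1, E=1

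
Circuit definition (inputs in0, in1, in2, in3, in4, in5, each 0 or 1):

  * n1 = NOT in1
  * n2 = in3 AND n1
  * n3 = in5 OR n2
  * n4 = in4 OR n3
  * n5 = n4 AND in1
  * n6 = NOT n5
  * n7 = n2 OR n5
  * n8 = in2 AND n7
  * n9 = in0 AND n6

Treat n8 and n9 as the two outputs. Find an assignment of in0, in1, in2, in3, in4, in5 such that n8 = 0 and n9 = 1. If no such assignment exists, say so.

Check with in0=1, in1=1, in2=1, in3=1, in4=0, in5=0:
n1 = NOT in1 = NOT 1 = 0
n2 = in3 AND n1 = 1 AND 0 = 0
n3 = in5 OR n2 = 0 OR 0 = 0
n4 = in4 OR n3 = 0 OR 0 = 0
n5 = n4 AND in1 = 0 AND 1 = 0
n6 = NOT n5 = NOT 0 = 1
n7 = n2 OR n5 = 0 OR 0 = 0
n8 = in2 AND n7 = 1 AND 0 = 0
n9 = in0 AND n6 = 1 AND 1 = 1
So n8 = 0 and n9 = 1.

in0=1, in1=1, in2=1, in3=1, in4=0, in5=0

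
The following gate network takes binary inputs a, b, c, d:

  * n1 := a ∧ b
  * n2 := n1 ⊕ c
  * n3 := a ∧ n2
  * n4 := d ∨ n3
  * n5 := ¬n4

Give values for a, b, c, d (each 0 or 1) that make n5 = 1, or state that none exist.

a=0 b=1 c=1 d=0

n5 = ¬n4 must be 1, so n4 = 0.
n4 = d ∨ n3 must be 0, so both d = 0 and n3 = 0.
n3 = a ∧ n2 must be 0, so at least one of a, n2 is 0.
Check with a=0 b=1 c=1 d=0:
n1 = a ∧ b = 0 ∧ 1 = 0
n2 = n1 ⊕ c = 0 ⊕ 1 = 1
n3 = a ∧ n2 = 0 ∧ 1 = 0
n4 = d ∨ n3 = 0 ∨ 0 = 0
n5 = ¬n4 = ¬0 = 1
So n5 = 1 as required.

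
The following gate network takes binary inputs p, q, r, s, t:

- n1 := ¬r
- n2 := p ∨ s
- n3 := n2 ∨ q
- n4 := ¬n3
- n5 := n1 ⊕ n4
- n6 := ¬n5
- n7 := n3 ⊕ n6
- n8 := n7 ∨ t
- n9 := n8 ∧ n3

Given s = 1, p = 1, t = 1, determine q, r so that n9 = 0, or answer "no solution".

With s = 1, p = 1, t = 1 fixed, none of the 4 settings of q, r give n9 = 0.
For example, with q=1, r=0:
n1 = ¬r = ¬0 = 1
n2 = p ∨ s = 1 ∨ 1 = 1
n3 = n2 ∨ q = 1 ∨ 1 = 1
n4 = ¬n3 = ¬1 = 0
n5 = n1 ⊕ n4 = 1 ⊕ 0 = 1
n6 = ¬n5 = ¬1 = 0
n7 = n3 ⊕ n6 = 1 ⊕ 0 = 1
n8 = n7 ∨ t = 1 ∨ 1 = 1
n9 = n8 ∧ n3 = 1 ∧ 1 = 1
giving n9 = 1 ≠ 0.

no solution exists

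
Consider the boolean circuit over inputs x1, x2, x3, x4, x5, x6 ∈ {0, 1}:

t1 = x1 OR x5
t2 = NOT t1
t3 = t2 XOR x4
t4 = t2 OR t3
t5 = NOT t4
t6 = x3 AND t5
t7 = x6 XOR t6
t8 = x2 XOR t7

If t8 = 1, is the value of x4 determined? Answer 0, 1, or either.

either

Both values of x4 occur among assignments with t8 = 1:
  x4=0: x1=0, x2=0, x3=0, x4=0, x5=0, x6=1
  x4=1: x1=0, x2=0, x3=0, x4=1, x5=0, x6=1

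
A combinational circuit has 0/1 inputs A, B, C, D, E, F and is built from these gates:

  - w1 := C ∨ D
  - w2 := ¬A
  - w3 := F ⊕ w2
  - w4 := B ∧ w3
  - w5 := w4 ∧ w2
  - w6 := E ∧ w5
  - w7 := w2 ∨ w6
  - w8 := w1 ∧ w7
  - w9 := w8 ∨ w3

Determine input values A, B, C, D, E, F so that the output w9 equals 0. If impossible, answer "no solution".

Check with A=1 B=1 C=0 D=1 E=1 F=0:
w1 = C ∨ D = 0 ∨ 1 = 1
w2 = ¬A = ¬1 = 0
w3 = F ⊕ w2 = 0 ⊕ 0 = 0
w4 = B ∧ w3 = 1 ∧ 0 = 0
w5 = w4 ∧ w2 = 0 ∧ 0 = 0
w6 = E ∧ w5 = 1 ∧ 0 = 0
w7 = w2 ∨ w6 = 0 ∨ 0 = 0
w8 = w1 ∧ w7 = 1 ∧ 0 = 0
w9 = w8 ∨ w3 = 0 ∨ 0 = 0
So w9 = 0 as required.

A=1 B=1 C=0 D=1 E=1 F=0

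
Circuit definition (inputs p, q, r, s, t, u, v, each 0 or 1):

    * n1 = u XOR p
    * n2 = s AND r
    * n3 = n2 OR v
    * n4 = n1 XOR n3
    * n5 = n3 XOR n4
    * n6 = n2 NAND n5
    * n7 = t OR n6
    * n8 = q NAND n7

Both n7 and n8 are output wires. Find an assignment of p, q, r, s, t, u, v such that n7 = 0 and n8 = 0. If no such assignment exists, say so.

Across all 128 input combinations, none give both n7 = 0 and n8 = 0.

no solution exists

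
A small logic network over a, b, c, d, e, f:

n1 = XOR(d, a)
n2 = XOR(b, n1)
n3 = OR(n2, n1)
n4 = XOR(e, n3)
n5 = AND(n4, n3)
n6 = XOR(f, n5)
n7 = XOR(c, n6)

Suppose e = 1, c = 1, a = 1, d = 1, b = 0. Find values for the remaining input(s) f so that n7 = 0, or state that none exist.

f=1

n7 = XOR(c, n6) must be 0, so c and n6 are equal.
Check with e = 1, c = 1, a = 1, d = 1, b = 0 and f=1:
n1 = XOR(d, a) = XOR(1, 1) = 0
n2 = XOR(b, n1) = XOR(0, 0) = 0
n3 = OR(n2, n1) = OR(0, 0) = 0
n4 = XOR(e, n3) = XOR(1, 0) = 1
n5 = AND(n4, n3) = AND(1, 0) = 0
n6 = XOR(f, n5) = XOR(1, 0) = 1
n7 = XOR(c, n6) = XOR(1, 1) = 0
So n7 = 0.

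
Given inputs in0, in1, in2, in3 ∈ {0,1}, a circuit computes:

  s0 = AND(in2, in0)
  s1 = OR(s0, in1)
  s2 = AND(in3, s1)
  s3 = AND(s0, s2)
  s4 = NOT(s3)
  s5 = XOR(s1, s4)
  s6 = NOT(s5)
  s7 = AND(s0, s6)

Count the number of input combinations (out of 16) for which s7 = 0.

s7 = AND(s0, s6) must be 0, so at least one of s0, s6 is 0.
Enumerating the 16 input combinations, 14 give s7 = 0 and 2 give s7 = 1.

14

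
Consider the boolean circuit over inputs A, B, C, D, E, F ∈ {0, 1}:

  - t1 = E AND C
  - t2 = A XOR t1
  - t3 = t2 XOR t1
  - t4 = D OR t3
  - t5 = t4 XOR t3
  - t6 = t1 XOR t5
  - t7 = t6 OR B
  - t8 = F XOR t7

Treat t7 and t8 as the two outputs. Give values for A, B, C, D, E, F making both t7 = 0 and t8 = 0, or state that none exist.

A=1, B=0, C=0, D=1, E=1, F=0

Check with A=1, B=0, C=0, D=1, E=1, F=0:
t1 = E AND C = 1 AND 0 = 0
t2 = A XOR t1 = 1 XOR 0 = 1
t3 = t2 XOR t1 = 1 XOR 0 = 1
t4 = D OR t3 = 1 OR 1 = 1
t5 = t4 XOR t3 = 1 XOR 1 = 0
t6 = t1 XOR t5 = 0 XOR 0 = 0
t7 = t6 OR B = 0 OR 0 = 0
t8 = F XOR t7 = 0 XOR 0 = 0
So t7 = 0 and t8 = 0.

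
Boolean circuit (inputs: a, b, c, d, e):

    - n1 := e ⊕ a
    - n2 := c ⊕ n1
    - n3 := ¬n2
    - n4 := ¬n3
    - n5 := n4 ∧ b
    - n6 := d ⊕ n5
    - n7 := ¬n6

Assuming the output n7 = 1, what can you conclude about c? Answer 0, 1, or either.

Both values of c occur among assignments with n7 = 1:
  c=0: a=0, b=0, c=0, d=0, e=0
  c=1: a=0, b=0, c=1, d=0, e=0

either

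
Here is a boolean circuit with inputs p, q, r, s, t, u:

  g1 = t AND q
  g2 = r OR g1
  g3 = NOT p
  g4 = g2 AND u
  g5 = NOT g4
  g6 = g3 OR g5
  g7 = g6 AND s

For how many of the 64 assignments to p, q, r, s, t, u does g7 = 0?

37

g7 = g6 AND s must be 0, so at least one of g6, s is 0.
Enumerating the 64 input combinations, 37 give g7 = 0 and 27 give g7 = 1.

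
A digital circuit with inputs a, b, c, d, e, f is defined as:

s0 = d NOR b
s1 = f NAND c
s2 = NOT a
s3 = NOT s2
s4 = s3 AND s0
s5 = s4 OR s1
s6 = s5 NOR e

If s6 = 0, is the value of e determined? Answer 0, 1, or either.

Both values of e occur among assignments with s6 = 0:
  e=0: a=0, b=0, c=0, d=0, e=0, f=0
  e=1: a=0, b=0, c=0, d=0, e=1, f=0

either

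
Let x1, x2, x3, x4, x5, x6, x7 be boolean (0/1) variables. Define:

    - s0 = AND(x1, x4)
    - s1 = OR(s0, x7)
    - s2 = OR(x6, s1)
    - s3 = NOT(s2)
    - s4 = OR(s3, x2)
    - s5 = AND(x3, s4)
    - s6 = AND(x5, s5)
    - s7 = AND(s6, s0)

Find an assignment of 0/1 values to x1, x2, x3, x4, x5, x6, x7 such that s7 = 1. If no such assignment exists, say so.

x1=1, x2=1, x3=1, x4=1, x5=1, x6=1, x7=0

s7 = AND(s6, s0) must be 1, so both s6 = 1 and s0 = 1.
Check with x1=1, x2=1, x3=1, x4=1, x5=1, x6=1, x7=0:
s0 = AND(x1, x4) = AND(1, 1) = 1
s1 = OR(s0, x7) = OR(1, 0) = 1
s2 = OR(x6, s1) = OR(1, 1) = 1
s3 = NOT(s2) = NOT 1 = 0
s4 = OR(s3, x2) = OR(0, 1) = 1
s5 = AND(x3, s4) = AND(1, 1) = 1
s6 = AND(x5, s5) = AND(1, 1) = 1
s7 = AND(s6, s0) = AND(1, 1) = 1
So s7 = 1 as required.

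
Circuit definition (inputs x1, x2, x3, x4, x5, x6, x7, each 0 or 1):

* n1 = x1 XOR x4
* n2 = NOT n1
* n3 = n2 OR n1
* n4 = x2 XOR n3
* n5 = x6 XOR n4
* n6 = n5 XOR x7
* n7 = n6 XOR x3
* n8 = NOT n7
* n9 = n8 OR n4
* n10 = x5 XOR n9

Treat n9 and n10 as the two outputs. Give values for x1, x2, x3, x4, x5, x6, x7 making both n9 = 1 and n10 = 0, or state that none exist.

x1=1 x2=1 x3=0 x4=1 x5=1 x6=1 x7=1

Check with x1=1 x2=1 x3=0 x4=1 x5=1 x6=1 x7=1:
n1 = x1 XOR x4 = 1 XOR 1 = 0
n2 = NOT n1 = NOT 0 = 1
n3 = n2 OR n1 = 1 OR 0 = 1
n4 = x2 XOR n3 = 1 XOR 1 = 0
n5 = x6 XOR n4 = 1 XOR 0 = 1
n6 = n5 XOR x7 = 1 XOR 1 = 0
n7 = n6 XOR x3 = 0 XOR 0 = 0
n8 = NOT n7 = NOT 0 = 1
n9 = n8 OR n4 = 1 OR 0 = 1
n10 = x5 XOR n9 = 1 XOR 1 = 0
So n9 = 1 and n10 = 0.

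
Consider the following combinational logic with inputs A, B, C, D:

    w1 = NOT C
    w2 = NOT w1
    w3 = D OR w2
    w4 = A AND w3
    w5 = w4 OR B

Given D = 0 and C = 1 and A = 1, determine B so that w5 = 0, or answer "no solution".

no solution exists

With D = 0 and C = 1 and A = 1 fixed, none of the 2 settings of B give w5 = 0.
For example, with B=1:
w1 = NOT C = NOT 1 = 0
w2 = NOT w1 = NOT 0 = 1
w3 = D OR w2 = 0 OR 1 = 1
w4 = A AND w3 = 1 AND 1 = 1
w5 = w4 OR B = 1 OR 1 = 1
giving w5 = 1 ≠ 0.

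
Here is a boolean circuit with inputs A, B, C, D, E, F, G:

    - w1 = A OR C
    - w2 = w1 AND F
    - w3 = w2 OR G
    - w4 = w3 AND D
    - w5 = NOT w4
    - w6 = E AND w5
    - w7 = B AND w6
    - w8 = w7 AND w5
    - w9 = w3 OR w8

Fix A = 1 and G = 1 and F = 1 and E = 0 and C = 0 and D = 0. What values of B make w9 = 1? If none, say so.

w9 = w3 OR w8 must be 1, so at least one of w3, w8 is 1.
Check with A = 1 and G = 1 and F = 1 and E = 0 and C = 0 and D = 0 and B=0:
w1 = A OR C = 1 OR 0 = 1
w2 = w1 AND F = 1 AND 1 = 1
w3 = w2 OR G = 1 OR 1 = 1
w4 = w3 AND D = 1 AND 0 = 0
w5 = NOT w4 = NOT 0 = 1
w6 = E AND w5 = 0 AND 1 = 0
w7 = B AND w6 = 0 AND 0 = 0
w8 = w7 AND w5 = 0 AND 1 = 0
w9 = w3 OR w8 = 1 OR 0 = 1
So w9 = 1.

B=0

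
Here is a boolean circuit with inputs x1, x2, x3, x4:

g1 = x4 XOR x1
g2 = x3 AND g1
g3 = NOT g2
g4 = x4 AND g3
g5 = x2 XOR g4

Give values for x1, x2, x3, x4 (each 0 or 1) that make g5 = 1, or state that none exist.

Check with x1=0, x2=0, x3=0, x4=1:
g1 = x4 XOR x1 = 1 XOR 0 = 1
g2 = x3 AND g1 = 0 AND 1 = 0
g3 = NOT g2 = NOT 0 = 1
g4 = x4 AND g3 = 1 AND 1 = 1
g5 = x2 XOR g4 = 0 XOR 1 = 1
So g5 = 1 as required.

x1=0, x2=0, x3=0, x4=1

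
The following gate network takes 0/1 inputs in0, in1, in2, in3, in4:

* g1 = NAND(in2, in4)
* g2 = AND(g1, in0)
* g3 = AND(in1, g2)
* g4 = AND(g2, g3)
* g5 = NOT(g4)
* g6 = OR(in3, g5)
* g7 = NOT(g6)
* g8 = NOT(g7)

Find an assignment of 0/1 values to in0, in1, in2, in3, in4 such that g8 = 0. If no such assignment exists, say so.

in0=1, in1=1, in2=0, in3=0, in4=1

g8 = NOT(g7) must be 0, so g7 = 1.
g7 = NOT(g6) must be 1, so g6 = 0.
g6 = OR(in3, g5) must be 0, so both in3 = 0 and g5 = 0.
Check with in0=1, in1=1, in2=0, in3=0, in4=1:
g1 = NAND(in2, in4) = NAND(0, 1) = 1
g2 = AND(g1, in0) = AND(1, 1) = 1
g3 = AND(in1, g2) = AND(1, 1) = 1
g4 = AND(g2, g3) = AND(1, 1) = 1
g5 = NOT(g4) = NOT 1 = 0
g6 = OR(in3, g5) = OR(0, 0) = 0
g7 = NOT(g6) = NOT 0 = 1
g8 = NOT(g7) = NOT 1 = 0
So g8 = 0 as required.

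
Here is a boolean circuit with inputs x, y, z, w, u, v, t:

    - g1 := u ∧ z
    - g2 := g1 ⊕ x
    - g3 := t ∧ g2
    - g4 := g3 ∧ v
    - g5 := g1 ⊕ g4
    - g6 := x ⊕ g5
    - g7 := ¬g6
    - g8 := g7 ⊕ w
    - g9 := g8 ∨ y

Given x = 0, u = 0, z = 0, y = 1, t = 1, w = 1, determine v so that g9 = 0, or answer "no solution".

no solution exists

With x = 0, u = 0, z = 0, y = 1, t = 1, w = 1 fixed, none of the 2 settings of v give g9 = 0.
For example, with v=1:
g1 = u ∧ z = 0 ∧ 0 = 0
g2 = g1 ⊕ x = 0 ⊕ 0 = 0
g3 = t ∧ g2 = 1 ∧ 0 = 0
g4 = g3 ∧ v = 0 ∧ 1 = 0
g5 = g1 ⊕ g4 = 0 ⊕ 0 = 0
g6 = x ⊕ g5 = 0 ⊕ 0 = 0
g7 = ¬g6 = ¬0 = 1
g8 = g7 ⊕ w = 1 ⊕ 1 = 0
g9 = g8 ∨ y = 0 ∨ 1 = 1
giving g9 = 1 ≠ 0.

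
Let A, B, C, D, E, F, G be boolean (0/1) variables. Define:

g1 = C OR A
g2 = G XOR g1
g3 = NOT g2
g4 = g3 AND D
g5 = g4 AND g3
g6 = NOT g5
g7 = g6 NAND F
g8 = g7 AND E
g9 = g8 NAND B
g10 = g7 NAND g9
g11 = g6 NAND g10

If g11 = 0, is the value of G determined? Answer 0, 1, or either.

either

Both values of G occur among assignments with g11 = 0:
  G=0: A=0, B=0, C=0, D=0, E=0, F=1, G=0
  G=1: A=0, B=0, C=0, D=0, E=0, F=1, G=1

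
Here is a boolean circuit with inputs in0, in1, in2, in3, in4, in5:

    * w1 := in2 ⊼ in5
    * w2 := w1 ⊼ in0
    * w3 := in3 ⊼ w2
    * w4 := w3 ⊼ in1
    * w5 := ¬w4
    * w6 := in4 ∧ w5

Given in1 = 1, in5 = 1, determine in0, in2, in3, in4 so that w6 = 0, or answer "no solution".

w6 = in4 ∧ w5 must be 0, so at least one of in4, w5 is 0.
Check with in1 = 1, in5 = 1 and in0=0, in2=1, in3=0, in4=0:
w1 = in2 ⊼ in5 = 1 ⊼ 1 = 0
w2 = w1 ⊼ in0 = 0 ⊼ 0 = 1
w3 = in3 ⊼ w2 = 0 ⊼ 1 = 1
w4 = w3 ⊼ in1 = 1 ⊼ 1 = 0
w5 = ¬w4 = ¬0 = 1
w6 = in4 ∧ w5 = 0 ∧ 1 = 0
So w6 = 0.

in0=0, in2=1, in3=0, in4=0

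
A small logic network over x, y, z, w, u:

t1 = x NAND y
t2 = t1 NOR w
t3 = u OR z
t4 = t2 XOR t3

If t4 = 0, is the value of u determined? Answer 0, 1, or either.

Both values of u occur among assignments with t4 = 0:
  u=0: x=0, y=0, z=0, w=0, u=0
  u=1: x=1, y=1, z=0, w=0, u=1

either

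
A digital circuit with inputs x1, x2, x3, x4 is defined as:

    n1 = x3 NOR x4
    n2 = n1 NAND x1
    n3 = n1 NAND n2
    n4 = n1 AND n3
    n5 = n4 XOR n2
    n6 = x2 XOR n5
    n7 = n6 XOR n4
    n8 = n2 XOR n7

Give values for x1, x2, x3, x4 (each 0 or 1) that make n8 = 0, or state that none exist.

x1=0, x2=0, x3=1, x4=1

Check with x1=0, x2=0, x3=1, x4=1:
n1 = x3 NOR x4 = 1 NOR 1 = 0
n2 = n1 NAND x1 = 0 NAND 0 = 1
n3 = n1 NAND n2 = 0 NAND 1 = 1
n4 = n1 AND n3 = 0 AND 1 = 0
n5 = n4 XOR n2 = 0 XOR 1 = 1
n6 = x2 XOR n5 = 0 XOR 1 = 1
n7 = n6 XOR n4 = 1 XOR 0 = 1
n8 = n2 XOR n7 = 1 XOR 1 = 0
So n8 = 0 as required.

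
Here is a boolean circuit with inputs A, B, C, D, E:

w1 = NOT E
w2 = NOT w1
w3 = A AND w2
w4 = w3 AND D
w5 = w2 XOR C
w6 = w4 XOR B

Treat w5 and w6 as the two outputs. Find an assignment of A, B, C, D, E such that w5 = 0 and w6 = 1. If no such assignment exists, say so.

A=0, B=1, C=1, D=1, E=1

Check with A=0, B=1, C=1, D=1, E=1:
w1 = NOT E = NOT 1 = 0
w2 = NOT w1 = NOT 0 = 1
w3 = A AND w2 = 0 AND 1 = 0
w4 = w3 AND D = 0 AND 1 = 0
w5 = w2 XOR C = 1 XOR 1 = 0
w6 = w4 XOR B = 0 XOR 1 = 1
So w5 = 0 and w6 = 1.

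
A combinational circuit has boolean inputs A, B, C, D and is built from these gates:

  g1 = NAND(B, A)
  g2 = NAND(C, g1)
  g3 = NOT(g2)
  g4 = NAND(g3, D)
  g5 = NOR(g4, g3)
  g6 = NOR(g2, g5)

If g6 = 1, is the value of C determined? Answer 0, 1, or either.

1

g6 = NOR(g2, g5) must be 1, so both g2 = 0 and g5 = 0.
Every assignment with g6 = 1 has C = 1; there are 6 such assignment(s).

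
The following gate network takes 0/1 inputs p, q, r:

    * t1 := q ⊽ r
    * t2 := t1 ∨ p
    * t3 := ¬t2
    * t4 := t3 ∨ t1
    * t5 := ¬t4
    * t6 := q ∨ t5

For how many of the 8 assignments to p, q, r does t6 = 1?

5

t6 = q ∨ t5 must be 1, so at least one of q, t5 is 1.
Satisfying assignments:
  p=0, q=1, r=0
  p=0, q=1, r=1
  p=1, q=0, r=1
  p=1, q=1, r=0
  p=1, q=1, r=1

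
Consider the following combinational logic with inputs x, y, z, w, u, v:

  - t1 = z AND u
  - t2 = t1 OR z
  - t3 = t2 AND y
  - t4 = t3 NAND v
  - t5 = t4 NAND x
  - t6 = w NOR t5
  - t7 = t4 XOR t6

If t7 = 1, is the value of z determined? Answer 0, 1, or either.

Both values of z occur among assignments with t7 = 1:
  z=0: x=0, y=0, z=0, w=0, u=0, v=0
  z=1: x=0, y=0, z=1, w=0, u=0, v=0

either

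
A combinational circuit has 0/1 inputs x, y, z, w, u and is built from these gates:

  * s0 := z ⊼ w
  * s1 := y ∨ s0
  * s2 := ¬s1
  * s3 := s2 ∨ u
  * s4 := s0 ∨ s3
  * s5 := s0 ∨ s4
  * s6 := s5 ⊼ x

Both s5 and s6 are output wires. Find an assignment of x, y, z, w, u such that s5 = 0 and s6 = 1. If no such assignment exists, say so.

Check with x=1 y=1 z=1 w=1 u=0:
s0 = z ⊼ w = 1 ⊼ 1 = 0
s1 = y ∨ s0 = 1 ∨ 0 = 1
s2 = ¬s1 = ¬1 = 0
s3 = s2 ∨ u = 0 ∨ 0 = 0
s4 = s0 ∨ s3 = 0 ∨ 0 = 0
s5 = s0 ∨ s4 = 0 ∨ 0 = 0
s6 = s5 ⊼ x = 0 ⊼ 1 = 1
So s5 = 0 and s6 = 1.

x=1 y=1 z=1 w=1 u=0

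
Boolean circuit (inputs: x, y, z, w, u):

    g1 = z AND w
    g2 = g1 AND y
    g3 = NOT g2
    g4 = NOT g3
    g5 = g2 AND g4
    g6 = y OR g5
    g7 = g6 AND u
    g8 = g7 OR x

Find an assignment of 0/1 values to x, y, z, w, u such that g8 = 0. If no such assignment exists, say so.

x=0, y=0, z=0, w=0, u=1

g8 = g7 OR x must be 0, so both g7 = 0 and x = 0.
g7 = g6 AND u must be 0, so at least one of g6, u is 0.
Check with x=0, y=0, z=0, w=0, u=1:
g1 = z AND w = 0 AND 0 = 0
g2 = g1 AND y = 0 AND 0 = 0
g3 = NOT g2 = NOT 0 = 1
g4 = NOT g3 = NOT 1 = 0
g5 = g2 AND g4 = 0 AND 0 = 0
g6 = y OR g5 = 0 OR 0 = 0
g7 = g6 AND u = 0 AND 1 = 0
g8 = g7 OR x = 0 OR 0 = 0
So g8 = 0 as required.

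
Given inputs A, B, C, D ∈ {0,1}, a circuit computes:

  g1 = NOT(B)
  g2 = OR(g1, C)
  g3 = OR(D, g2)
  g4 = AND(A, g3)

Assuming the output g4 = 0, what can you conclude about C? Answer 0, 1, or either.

Both values of C occur among assignments with g4 = 0:
  C=0: A=0, B=0, C=0, D=0
  C=1: A=0, B=0, C=1, D=0

either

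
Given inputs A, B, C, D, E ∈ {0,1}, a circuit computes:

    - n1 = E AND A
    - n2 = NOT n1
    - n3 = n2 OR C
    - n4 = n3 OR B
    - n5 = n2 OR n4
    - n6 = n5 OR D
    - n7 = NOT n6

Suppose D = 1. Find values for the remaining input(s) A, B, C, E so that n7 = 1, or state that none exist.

no solution exists

With D = 1 fixed, none of the 16 settings of A, B, C, E give n7 = 1.
For example, with A=0, B=1, C=1, E=1:
n1 = E AND A = 1 AND 0 = 0
n2 = NOT n1 = NOT 0 = 1
n3 = n2 OR C = 1 OR 1 = 1
n4 = n3 OR B = 1 OR 1 = 1
n5 = n2 OR n4 = 1 OR 1 = 1
n6 = n5 OR D = 1 OR 1 = 1
n7 = NOT n6 = NOT 1 = 0
giving n7 = 0 ≠ 1.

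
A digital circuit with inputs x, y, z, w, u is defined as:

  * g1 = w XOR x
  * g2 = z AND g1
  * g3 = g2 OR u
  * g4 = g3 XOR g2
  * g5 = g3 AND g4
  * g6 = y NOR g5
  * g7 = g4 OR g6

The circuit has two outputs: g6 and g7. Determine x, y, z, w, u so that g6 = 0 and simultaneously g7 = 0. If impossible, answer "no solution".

x=0 y=1 z=0 w=1 u=0

Check with x=0 y=1 z=0 w=1 u=0:
g1 = w XOR x = 1 XOR 0 = 1
g2 = z AND g1 = 0 AND 1 = 0
g3 = g2 OR u = 0 OR 0 = 0
g4 = g3 XOR g2 = 0 XOR 0 = 0
g5 = g3 AND g4 = 0 AND 0 = 0
g6 = y NOR g5 = 1 NOR 0 = 0
g7 = g4 OR g6 = 0 OR 0 = 0
So g6 = 0 and g7 = 0.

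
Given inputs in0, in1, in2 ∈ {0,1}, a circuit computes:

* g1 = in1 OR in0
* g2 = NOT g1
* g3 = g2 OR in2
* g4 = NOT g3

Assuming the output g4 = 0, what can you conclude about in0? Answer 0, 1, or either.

either

Both values of in0 occur among assignments with g4 = 0:
  in0=0: in0=0, in1=0, in2=0
  in0=1: in0=1, in1=0, in2=1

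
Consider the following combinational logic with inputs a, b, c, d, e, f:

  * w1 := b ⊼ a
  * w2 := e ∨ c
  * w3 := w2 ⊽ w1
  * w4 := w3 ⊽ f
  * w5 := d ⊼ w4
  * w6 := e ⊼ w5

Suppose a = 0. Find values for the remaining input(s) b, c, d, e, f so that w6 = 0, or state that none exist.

Check with a = 0 and b=0, c=1, d=0, e=1, f=1:
w1 = b ⊼ a = 0 ⊼ 0 = 1
w2 = e ∨ c = 1 ∨ 1 = 1
w3 = w2 ⊽ w1 = 1 ⊽ 1 = 0
w4 = w3 ⊽ f = 0 ⊽ 1 = 0
w5 = d ⊼ w4 = 0 ⊼ 0 = 1
w6 = e ⊼ w5 = 1 ⊼ 1 = 0
So w6 = 0.

b=0, c=1, d=0, e=1, f=1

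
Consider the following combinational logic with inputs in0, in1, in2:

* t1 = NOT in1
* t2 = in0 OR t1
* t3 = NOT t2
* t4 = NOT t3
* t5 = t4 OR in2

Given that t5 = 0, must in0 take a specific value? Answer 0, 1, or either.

t5 = t4 OR in2 must be 0, so both t4 = 0 and in2 = 0.
Every assignment with t5 = 0 has in0 = 0; there are 1 such assignment(s).
  in0=0, in1=1, in2=0

0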